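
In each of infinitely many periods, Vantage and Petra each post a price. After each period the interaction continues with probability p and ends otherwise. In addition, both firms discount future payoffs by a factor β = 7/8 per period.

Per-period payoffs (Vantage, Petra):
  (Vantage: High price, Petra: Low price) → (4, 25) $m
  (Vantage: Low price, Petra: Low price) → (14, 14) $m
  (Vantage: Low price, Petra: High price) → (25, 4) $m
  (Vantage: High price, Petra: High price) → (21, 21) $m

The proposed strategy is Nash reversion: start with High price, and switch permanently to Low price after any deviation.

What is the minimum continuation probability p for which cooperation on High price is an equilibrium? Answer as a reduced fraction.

32/77

With continuation probability p and discount β, the effective per-period discount factor is βp.
Grim-trigger IC: βp ≥ (25−21)/(25−14) = 4/11.
So p ≥ (4/11)/(7/8) = 32/77.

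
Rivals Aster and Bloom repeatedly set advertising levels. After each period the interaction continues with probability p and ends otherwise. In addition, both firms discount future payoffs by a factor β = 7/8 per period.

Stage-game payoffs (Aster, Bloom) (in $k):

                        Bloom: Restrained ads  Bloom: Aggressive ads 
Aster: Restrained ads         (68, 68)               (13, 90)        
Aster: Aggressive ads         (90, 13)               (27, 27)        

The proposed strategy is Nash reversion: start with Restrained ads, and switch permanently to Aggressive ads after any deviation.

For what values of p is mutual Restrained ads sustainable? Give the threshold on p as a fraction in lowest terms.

With continuation probability p and discount β, the effective per-period discount factor is βp.
Grim-trigger IC: βp ≥ (90−68)/(90−27) = 22/63.
So p ≥ (22/63)/(7/8) = 176/441.

176/441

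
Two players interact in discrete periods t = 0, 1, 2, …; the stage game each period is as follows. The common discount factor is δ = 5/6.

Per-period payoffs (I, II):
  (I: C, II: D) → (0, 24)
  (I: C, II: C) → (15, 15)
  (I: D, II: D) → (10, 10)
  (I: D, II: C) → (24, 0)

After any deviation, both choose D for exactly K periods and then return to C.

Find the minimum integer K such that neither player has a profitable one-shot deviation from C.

3

IC: δ(1−δ^K)/(1−δ) ≥ (24−15)/(15−10) = 9/5.
With δ = 5/6: need 1 − δ^K ≥ 9/5·(1−5/6)/(5/6), i.e. δ^K ≤ 0.6400.
Since (5/6)^2 = 0.6944 and (5/6)^3 = 0.5787, the smallest such K is 3.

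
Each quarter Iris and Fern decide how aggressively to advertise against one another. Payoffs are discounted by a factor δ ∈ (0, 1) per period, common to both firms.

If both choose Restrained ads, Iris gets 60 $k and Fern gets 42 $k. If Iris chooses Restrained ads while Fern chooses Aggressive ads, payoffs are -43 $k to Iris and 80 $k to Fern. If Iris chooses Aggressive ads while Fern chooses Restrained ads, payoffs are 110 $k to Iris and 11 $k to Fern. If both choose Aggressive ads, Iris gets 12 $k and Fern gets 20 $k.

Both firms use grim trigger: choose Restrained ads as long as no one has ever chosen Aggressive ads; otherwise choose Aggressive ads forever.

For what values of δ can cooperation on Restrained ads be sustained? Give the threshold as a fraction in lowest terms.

For Iris: deviation gain 110−60 = 50, per-period punishment loss 60−12 = 48. IC gives δ ≥ 50/98 = 25/49.
For Fern: gain 38, loss 22 per period, so δ ≥ 38/60 = 19/30.
The tighter constraint is Fern's, so cooperation needs δ ≥ 19/30.

19/30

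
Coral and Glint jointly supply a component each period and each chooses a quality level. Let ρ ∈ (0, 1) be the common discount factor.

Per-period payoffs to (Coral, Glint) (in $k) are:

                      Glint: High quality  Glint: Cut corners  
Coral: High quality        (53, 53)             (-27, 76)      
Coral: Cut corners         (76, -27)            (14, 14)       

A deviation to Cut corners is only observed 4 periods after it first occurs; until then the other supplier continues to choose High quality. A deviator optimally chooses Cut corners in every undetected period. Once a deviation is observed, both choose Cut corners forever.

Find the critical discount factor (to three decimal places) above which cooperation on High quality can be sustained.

0.780

The best deviation is to choose Cut corners for all 4 undetected periods, earning 76 each, then 14 forever once detected.
Deviation value: 76(1−ρ^4)/(1−ρ) + 14ρ^4/(1−ρ); cooperation value: 53/(1−ρ).
IC: 53 ≥ 76(1−ρ^4) + 14ρ^4 = 76 − 62ρ^4.
So ρ^4 ≥ 23/62, giving ρ ≥ (23/62)^(1/4) ≈ 0.780.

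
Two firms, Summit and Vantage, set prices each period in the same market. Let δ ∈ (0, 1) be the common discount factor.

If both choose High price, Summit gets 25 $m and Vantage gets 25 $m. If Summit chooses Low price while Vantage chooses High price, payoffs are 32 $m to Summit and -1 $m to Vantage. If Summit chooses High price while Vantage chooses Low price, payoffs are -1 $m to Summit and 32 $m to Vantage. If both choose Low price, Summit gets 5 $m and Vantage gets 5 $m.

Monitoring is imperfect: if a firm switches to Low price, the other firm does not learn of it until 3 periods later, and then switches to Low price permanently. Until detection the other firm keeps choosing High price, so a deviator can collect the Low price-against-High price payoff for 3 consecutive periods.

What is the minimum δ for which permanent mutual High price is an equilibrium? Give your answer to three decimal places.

0.638

Deviating for the 3 undetected periods gains 32−25 = 7 per period over cooperation, then loses 25−5 = 20 per period forever once punishment starts.
Gain: 7(1 + δ + … + δ^2); loss: 20·δ^3/(1−δ).
No profitable deviation ⇔ 7(1−δ^3) ≤ 20·δ^3, i.e. δ^3 ≥ 7/(7+20) = 7/27.
Hence δ ≥ (7/27)^(1/3) ≈ 0.638.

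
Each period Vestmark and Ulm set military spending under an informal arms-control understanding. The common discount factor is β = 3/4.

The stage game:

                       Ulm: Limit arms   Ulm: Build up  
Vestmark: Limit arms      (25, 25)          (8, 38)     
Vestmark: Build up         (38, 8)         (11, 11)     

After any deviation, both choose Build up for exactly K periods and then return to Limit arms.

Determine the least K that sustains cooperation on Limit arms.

IC: β(1−β^K)/(1−β) ≥ (38−25)/(25−11) = 13/14.
With β = 3/4: need 1 − β^K ≥ 13/14·(1−3/4)/(3/4), i.e. β^K ≤ 0.6905.
Since (3/4)^1 = 0.7500 and (3/4)^2 = 0.5625, the smallest such K is 2.

2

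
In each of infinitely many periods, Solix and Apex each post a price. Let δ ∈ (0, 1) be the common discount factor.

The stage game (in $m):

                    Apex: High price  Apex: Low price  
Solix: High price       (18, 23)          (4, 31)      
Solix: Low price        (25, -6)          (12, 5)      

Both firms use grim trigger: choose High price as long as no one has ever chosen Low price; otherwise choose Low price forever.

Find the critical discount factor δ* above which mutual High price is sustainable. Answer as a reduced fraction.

7/13

For Solix: deviation gain 25−18 = 7, per-period punishment loss 18−12 = 6. IC gives δ ≥ 7/13.
For Apex: gain 8, loss 18 per period, so δ ≥ 8/26 = 4/13.
The tighter constraint is Solix's, so cooperation needs δ ≥ 7/13.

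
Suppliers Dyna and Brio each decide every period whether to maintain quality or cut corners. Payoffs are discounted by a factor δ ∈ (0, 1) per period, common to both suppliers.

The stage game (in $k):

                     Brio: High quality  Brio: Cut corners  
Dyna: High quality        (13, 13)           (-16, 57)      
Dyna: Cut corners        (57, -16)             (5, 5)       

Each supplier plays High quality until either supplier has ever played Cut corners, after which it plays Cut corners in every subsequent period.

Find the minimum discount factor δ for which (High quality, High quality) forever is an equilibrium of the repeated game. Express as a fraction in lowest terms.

11/13

One-period gain from deviating is 57 − 13 = 44. The loss is 13 − 5 = 8 in every subsequent period, with present value 8·δ/(1−δ).
Deviation is unprofitable when 8·δ/(1−δ) ≥ 44, i.e. δ/(1−δ) ≥ 11/2.
Equivalently δ ≥ 44/(44+8) = 11/13.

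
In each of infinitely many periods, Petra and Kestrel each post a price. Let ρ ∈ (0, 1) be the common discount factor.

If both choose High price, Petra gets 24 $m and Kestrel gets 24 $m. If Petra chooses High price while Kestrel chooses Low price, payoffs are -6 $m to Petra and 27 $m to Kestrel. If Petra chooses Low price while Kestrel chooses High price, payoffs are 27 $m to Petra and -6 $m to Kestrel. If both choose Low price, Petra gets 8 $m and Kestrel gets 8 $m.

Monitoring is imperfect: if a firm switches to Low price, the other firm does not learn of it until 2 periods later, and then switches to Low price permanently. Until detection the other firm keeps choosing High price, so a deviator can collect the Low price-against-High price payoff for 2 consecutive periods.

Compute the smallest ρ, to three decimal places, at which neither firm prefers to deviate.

Deviating for the 2 undetected periods gains 27−24 = 3 per period over cooperation, then loses 24−8 = 16 per period forever once punishment starts.
Gain: 3(1 + ρ + … + ρ^1); loss: 16·ρ^2/(1−ρ).
No profitable deviation ⇔ 3(1−ρ^2) ≤ 16·ρ^2, i.e. ρ^2 ≥ 3/(3+16) = 3/19.
Hence ρ ≥ (3/19)^(1/2) ≈ 0.397.

0.397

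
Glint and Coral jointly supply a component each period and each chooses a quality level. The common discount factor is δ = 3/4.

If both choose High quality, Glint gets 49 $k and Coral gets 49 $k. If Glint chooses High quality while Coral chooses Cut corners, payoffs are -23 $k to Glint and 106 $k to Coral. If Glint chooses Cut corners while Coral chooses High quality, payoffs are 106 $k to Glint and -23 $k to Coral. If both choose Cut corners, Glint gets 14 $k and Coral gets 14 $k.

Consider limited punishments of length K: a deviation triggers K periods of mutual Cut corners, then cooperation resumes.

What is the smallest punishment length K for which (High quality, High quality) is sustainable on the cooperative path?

IC: δ(1−δ^K)/(1−δ) ≥ (106−49)/(49−14) = 57/35.
With δ = 3/4: need 1 − δ^K ≥ 57/35·(1−3/4)/(3/4), i.e. δ^K ≤ 0.4571.
Since (3/4)^2 = 0.5625 and (3/4)^3 = 0.4219, the smallest such K is 3.

3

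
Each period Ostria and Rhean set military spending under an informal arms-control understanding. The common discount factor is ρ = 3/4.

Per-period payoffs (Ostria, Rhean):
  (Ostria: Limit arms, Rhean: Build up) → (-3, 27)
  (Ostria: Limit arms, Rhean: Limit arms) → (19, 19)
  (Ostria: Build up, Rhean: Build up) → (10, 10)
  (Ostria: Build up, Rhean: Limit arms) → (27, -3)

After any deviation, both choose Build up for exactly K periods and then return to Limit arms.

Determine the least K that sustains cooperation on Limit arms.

2

IC: ρ(1−ρ^K)/(1−ρ) ≥ (27−19)/(19−10) = 8/9.
With ρ = 3/4: need 1 − ρ^K ≥ 8/9·(1−3/4)/(3/4), i.e. ρ^K ≤ 0.7037.
Since (3/4)^1 = 0.7500 and (3/4)^2 = 0.5625, the smallest such K is 2.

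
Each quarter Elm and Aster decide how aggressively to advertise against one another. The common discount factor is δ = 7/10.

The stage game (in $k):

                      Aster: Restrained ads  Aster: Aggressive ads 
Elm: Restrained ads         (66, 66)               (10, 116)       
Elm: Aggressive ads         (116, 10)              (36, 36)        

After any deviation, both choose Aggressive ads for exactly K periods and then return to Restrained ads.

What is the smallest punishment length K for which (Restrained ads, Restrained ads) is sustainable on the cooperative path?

Need Σ_{k=1}^{K} δ^k ≥ (116−66)/(66−36) = 1.6667 at δ = 7/10.
At K = 3 the sum is 1.5330 < 1.6667; at K = 4 it is 1.7731 ≥ 1.6667.
So the minimum punishment length is K = 4.

4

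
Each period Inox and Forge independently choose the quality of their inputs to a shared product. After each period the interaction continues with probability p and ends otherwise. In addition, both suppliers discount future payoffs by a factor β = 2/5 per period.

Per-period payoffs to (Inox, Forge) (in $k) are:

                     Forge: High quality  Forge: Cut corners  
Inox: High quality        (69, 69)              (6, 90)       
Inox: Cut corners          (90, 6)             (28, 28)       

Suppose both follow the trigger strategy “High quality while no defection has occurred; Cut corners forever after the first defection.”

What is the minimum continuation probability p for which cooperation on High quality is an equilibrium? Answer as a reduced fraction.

Expected continuation weight on next period's payoff is β·p = 2/5·p, which plays the role of the discount factor.
Cooperation requires 2/5·p ≥ (90−69)/(90−28) = 21/62, hence p ≥ 105/124.

105/124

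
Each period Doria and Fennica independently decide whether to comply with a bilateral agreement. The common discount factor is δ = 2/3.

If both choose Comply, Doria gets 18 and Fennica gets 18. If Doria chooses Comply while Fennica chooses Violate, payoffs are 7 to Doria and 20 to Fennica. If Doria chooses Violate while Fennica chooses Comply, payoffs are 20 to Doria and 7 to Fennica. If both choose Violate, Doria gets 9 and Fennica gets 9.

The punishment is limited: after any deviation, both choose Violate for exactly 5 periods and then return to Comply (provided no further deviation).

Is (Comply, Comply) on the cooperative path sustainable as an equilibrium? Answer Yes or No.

Comparing payoff streams over the 6 periods until play realigns: cooperate → 18(1+δ+…+δ^5); deviate → 20 + 9(δ+…+δ^5).
Cooperation is sustained iff (18−9)(δ+…+δ^5) ≥ 20−18.
δ+…+δ^5 = 2/3·(1−(2/3)^5)/(1−2/3) = 1.7366, and (20−18)/(18−9) = 0.2222.
1.7366 ≥ 0.2222, so cooperation is sustainable.

Yes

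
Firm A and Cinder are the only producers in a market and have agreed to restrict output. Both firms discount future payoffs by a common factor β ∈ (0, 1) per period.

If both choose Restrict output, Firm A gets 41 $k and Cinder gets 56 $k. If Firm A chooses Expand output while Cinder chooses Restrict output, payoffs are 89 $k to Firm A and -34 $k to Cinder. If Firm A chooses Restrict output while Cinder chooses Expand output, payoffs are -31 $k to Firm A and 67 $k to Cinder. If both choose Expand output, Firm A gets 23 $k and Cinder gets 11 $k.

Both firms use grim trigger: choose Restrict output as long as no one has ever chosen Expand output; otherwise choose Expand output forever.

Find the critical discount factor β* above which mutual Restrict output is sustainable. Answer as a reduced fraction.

8/11

For Firm A: deviation gain 89−41 = 48, per-period punishment loss 41−23 = 18. IC gives β ≥ 48/66 = 8/11.
For Cinder: gain 11, loss 45 per period, so β ≥ 11/56.
The tighter constraint is Firm A's, so cooperation needs β ≥ 8/11.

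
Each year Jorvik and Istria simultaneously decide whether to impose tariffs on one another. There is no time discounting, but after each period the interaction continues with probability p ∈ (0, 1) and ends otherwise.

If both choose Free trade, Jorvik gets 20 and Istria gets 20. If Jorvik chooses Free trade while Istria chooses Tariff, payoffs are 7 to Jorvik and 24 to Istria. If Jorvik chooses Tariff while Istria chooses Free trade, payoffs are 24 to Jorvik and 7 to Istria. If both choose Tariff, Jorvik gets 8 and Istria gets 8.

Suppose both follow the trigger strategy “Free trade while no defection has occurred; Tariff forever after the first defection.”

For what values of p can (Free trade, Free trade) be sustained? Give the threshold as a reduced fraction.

1/4

With no time discounting, the continuation probability p plays the role of the discount factor.
Grim-trigger IC: 20/(1−p) ≥ 24 + 8p/(1−p) ⇒ p ≥ (24−20)/(24−8) = 1/4.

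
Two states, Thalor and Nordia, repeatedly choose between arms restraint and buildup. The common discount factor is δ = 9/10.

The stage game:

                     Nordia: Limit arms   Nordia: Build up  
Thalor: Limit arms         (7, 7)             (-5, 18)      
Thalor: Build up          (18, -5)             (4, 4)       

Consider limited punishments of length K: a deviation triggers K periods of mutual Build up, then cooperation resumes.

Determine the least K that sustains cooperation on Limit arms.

IC: δ(1−δ^K)/(1−δ) ≥ (18−7)/(7−4) = 11/3.
With δ = 9/10: need 1 − δ^K ≥ 11/3·(1−9/10)/(9/10), i.e. δ^K ≤ 0.5926.
Since (9/10)^4 = 0.6561 and (9/10)^5 = 0.5905, the smallest such K is 5.

5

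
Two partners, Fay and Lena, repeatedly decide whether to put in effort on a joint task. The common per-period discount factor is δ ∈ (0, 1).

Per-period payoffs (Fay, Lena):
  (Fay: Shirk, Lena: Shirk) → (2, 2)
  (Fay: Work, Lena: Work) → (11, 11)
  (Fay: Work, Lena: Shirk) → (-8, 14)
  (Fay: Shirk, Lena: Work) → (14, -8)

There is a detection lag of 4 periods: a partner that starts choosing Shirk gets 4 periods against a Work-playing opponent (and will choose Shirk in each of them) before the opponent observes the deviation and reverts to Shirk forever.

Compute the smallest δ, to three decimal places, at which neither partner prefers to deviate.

0.707

The best deviation is to choose Shirk for all 4 undetected periods, earning 14 each, then 2 forever once detected.
Deviation value: 14(1−δ^4)/(1−δ) + 2δ^4/(1−δ); cooperation value: 11/(1−δ).
IC: 11 ≥ 14(1−δ^4) + 2δ^4 = 14 − 12δ^4.
So δ^4 ≥ 3/12 = 1/4, giving δ ≥ (1/4)^(1/4) ≈ 0.707.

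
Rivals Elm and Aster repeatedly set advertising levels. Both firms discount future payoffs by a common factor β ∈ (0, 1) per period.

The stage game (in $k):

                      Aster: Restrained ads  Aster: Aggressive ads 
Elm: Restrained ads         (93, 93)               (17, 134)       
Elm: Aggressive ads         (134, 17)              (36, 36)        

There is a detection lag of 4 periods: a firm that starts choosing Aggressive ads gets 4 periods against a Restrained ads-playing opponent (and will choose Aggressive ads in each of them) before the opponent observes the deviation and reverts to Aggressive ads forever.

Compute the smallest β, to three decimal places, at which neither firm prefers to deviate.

0.804

A deviator earns 134 for 4 periods, then 36 forever; cooperating earns 93 forever. Multiplying the IC by (1−β):
93 ≥ 134(1−β^4) + 36β^4, so 98·β^4 ≥ 41 and β^4 ≥ 41/98.
β ≥ (41/98)^(1/4) ≈ 0.804.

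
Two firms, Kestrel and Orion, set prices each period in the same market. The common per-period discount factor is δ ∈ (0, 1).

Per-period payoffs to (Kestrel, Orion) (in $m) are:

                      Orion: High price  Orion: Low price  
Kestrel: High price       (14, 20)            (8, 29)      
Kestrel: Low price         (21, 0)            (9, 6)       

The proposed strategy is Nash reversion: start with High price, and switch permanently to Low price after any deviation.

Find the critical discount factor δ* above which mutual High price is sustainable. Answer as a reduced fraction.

7/12

For Kestrel: deviation gain 21−14 = 7, per-period punishment loss 14−9 = 5. IC gives δ ≥ 7/12.
For Orion: gain 9, loss 14 per period, so δ ≥ 9/23.
The tighter constraint is Kestrel's, so cooperation needs δ ≥ 7/12.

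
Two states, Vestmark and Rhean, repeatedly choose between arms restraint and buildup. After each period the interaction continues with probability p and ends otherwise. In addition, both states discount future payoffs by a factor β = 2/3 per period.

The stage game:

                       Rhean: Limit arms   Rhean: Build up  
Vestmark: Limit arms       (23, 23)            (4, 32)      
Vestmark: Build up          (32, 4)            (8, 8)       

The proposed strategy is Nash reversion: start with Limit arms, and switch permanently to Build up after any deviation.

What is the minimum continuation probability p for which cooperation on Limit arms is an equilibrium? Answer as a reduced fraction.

Expected continuation weight on next period's payoff is β·p = 2/3·p, which plays the role of the discount factor.
Cooperation requires 2/3·p ≥ (32−23)/(32−8) = 3/8, hence p ≥ 9/16.

9/16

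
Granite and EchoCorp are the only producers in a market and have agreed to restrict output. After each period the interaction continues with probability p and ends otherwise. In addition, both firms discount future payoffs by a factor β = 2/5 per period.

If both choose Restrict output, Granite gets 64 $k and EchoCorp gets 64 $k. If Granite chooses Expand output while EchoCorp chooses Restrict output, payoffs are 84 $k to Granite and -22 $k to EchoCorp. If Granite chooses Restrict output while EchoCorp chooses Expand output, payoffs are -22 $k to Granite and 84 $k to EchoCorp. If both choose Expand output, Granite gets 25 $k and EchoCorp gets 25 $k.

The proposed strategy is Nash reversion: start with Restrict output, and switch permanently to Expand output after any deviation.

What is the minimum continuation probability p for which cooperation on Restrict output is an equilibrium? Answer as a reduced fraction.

Expected continuation weight on next period's payoff is β·p = 2/5·p, which plays the role of the discount factor.
Cooperation requires 2/5·p ≥ (84−64)/(84−25) = 20/59, hence p ≥ 50/59.

50/59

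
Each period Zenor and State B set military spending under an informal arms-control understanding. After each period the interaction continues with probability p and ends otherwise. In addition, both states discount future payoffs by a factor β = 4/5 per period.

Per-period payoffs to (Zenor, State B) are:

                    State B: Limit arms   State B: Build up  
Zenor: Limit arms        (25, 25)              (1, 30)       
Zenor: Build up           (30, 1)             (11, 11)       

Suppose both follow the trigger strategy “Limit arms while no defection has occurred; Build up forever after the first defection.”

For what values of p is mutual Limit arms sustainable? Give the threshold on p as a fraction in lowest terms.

25/76

With continuation probability p and discount β, the effective per-period discount factor is βp.
Grim-trigger IC: βp ≥ (30−25)/(30−11) = 5/19.
So p ≥ (5/19)/(4/5) = 25/76.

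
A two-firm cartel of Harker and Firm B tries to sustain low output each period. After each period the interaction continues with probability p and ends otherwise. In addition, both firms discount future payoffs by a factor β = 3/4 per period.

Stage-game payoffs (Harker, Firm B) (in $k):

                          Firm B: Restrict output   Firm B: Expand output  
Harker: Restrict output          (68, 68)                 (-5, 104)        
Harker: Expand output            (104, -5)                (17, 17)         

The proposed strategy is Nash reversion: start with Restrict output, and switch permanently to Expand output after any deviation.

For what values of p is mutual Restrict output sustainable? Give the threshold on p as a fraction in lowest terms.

16/29

Expected continuation weight on next period's payoff is β·p = 3/4·p, which plays the role of the discount factor.
Cooperation requires 3/4·p ≥ (104−68)/(104−17) = 12/29, hence p ≥ 16/29.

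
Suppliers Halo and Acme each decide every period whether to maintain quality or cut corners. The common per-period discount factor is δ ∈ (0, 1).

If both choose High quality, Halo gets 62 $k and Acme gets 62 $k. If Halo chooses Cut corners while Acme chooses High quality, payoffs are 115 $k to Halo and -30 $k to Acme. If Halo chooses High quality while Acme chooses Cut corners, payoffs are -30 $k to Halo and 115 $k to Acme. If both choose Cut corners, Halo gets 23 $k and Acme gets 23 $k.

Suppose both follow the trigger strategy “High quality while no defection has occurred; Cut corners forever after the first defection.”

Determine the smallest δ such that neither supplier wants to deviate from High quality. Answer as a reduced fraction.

Under grim trigger the critical discount factor is (T−C)/(T−P) with T = 115, C = 62, P = 23.
δ* = (115−62)/(115−23) = 53/92.

53/92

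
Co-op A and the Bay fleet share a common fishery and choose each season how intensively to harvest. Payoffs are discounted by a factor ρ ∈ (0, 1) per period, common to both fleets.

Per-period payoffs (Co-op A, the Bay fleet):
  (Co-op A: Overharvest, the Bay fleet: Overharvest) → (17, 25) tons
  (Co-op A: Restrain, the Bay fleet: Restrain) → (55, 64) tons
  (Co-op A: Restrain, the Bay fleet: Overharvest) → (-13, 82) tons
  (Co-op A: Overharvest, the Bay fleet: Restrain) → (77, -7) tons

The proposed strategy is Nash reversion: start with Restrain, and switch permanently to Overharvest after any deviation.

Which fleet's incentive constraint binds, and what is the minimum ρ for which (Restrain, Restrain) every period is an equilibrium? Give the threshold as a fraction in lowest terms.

For Co-op A: deviation gain 77−55 = 22, per-period punishment loss 55−17 = 38. IC gives ρ ≥ 22/60 = 11/30.
For the Bay fleet: gain 18, loss 39 per period, so ρ ≥ 18/57 = 6/19.
The tighter constraint is Co-op A's, so cooperation needs ρ ≥ 11/30.

Co-op A; ρ ≥ 11/30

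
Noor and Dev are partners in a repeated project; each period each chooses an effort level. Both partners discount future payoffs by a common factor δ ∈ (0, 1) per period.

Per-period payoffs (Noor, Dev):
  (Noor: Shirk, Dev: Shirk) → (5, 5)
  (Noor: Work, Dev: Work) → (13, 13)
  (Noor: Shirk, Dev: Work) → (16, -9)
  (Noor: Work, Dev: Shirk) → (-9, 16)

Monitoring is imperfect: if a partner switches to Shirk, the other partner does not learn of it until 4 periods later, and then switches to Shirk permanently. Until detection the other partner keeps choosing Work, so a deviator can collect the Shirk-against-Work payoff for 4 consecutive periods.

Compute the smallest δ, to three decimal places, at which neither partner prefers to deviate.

Deviating for the 4 undetected periods gains 16−13 = 3 per period over cooperation, then loses 13−5 = 8 per period forever once punishment starts.
Gain: 3(1 + δ + … + δ^3); loss: 8·δ^4/(1−δ).
No profitable deviation ⇔ 3(1−δ^4) ≤ 8·δ^4, i.e. δ^4 ≥ 3/(3+8) = 3/11.
Hence δ ≥ (3/11)^(1/4) ≈ 0.723.

0.723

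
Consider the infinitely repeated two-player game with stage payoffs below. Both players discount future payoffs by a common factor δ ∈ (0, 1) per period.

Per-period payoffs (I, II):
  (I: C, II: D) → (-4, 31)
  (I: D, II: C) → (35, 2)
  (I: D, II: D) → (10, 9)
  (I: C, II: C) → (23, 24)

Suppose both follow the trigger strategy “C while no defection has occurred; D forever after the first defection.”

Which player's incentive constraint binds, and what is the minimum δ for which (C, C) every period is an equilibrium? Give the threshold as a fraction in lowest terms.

For I: deviation gain 35−23 = 12, per-period punishment loss 23−10 = 13. IC gives δ ≥ 12/25.
For II: gain 7, loss 15 per period, so δ ≥ 7/22.
The tighter constraint is I's, so cooperation needs δ ≥ 12/25.

I; δ ≥ 12/25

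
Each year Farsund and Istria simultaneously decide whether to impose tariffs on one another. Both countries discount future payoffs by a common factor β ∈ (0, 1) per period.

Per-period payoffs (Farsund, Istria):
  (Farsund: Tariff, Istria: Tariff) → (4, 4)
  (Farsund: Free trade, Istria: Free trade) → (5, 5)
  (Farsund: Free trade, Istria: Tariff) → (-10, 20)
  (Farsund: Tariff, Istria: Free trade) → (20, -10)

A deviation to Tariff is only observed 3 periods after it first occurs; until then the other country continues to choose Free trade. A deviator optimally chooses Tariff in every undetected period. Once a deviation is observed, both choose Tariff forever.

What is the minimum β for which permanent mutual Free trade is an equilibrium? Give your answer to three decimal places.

A deviator earns 20 for 3 periods, then 4 forever; cooperating earns 5 forever. Multiplying the IC by (1−β):
5 ≥ 20(1−β^3) + 4β^3, so 16·β^3 ≥ 15 and β^3 ≥ 15/16.
β ≥ (15/16)^(1/3) ≈ 0.979.

0.979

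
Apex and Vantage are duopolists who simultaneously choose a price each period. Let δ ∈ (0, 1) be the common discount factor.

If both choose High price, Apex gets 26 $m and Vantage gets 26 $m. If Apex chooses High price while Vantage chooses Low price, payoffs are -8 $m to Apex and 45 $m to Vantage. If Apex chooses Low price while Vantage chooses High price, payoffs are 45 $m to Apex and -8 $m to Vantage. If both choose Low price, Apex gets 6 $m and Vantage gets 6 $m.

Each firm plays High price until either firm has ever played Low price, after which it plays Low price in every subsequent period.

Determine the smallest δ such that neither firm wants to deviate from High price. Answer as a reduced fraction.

26/(1−δ) ≥ 45 + 6δ/(1−δ)
26 ≥ 45 − 39δ
δ ≥ 19/39.

19/39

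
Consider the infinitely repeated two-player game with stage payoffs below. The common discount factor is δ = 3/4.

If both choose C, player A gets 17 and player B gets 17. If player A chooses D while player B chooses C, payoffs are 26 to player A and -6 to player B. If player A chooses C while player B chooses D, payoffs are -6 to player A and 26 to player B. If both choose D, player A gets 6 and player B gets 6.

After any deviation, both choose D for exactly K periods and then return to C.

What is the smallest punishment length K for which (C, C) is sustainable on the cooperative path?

2

No profitable deviation requires (17−6)(δ+…+δ^K) ≥ 26−17, i.e. δ+…+δ^K ≥ 9/11 ≈ 0.8182.
With δ = 3/4, the partial sums are K=1: 0.7500, K=2: 1.3125.
K = 2 is the first length at which the sum reaches 0.8182.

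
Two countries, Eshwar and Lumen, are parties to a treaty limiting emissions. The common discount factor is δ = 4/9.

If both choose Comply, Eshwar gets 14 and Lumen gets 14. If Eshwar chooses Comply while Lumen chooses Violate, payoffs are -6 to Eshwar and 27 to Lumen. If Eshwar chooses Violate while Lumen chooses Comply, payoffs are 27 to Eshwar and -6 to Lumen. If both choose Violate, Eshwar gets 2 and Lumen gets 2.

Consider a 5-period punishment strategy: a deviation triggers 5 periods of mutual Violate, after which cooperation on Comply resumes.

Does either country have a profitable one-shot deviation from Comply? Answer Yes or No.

IC: δ+…+δ^5 ≥ (27−14)/(14−2) = 13/12.
At δ = 4/9: partial sum = 0.7861 < 1.0833. Cooperation not sustainable.

Yes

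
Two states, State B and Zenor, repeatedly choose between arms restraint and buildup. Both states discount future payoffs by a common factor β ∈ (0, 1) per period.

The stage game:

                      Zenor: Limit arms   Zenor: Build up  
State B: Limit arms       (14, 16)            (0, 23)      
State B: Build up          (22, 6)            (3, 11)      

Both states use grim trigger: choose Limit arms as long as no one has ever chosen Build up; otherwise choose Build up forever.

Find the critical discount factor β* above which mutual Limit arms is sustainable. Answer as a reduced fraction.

State B: cooperation gives 14 each period; deviation gives 22 once then 3 forever.
  14/(1−β) ≥ 22 + 3β/(1−β) ⇒ β ≥ 8/19.
Zenor: cooperation gives 16 each period; deviation gives 23 once then 11 forever.
  β ≥ 7/12.
Both must hold, so the binding constraint is Zenor's: β ≥ 7/12.

7/12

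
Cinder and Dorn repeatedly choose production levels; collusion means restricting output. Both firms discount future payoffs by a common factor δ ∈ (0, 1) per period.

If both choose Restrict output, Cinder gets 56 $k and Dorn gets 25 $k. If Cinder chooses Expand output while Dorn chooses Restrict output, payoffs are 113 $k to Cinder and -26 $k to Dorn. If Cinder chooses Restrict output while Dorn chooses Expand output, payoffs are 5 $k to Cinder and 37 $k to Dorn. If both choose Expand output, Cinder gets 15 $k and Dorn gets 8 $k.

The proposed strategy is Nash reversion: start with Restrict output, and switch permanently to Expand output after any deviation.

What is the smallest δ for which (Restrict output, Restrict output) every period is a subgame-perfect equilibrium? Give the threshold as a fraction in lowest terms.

57/98

For Cinder: deviation gain 113−56 = 57, per-period punishment loss 56−15 = 41. IC gives δ ≥ 57/98.
For Dorn: gain 12, loss 17 per period, so δ ≥ 12/29.
The tighter constraint is Cinder's, so cooperation needs δ ≥ 57/98.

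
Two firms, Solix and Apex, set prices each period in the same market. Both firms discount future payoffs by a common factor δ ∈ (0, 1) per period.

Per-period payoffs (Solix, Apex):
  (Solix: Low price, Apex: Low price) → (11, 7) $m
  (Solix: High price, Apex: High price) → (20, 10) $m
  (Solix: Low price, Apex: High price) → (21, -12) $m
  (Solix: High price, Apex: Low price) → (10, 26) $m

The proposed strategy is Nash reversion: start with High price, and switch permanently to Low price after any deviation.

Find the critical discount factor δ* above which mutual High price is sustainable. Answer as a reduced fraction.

16/19

Solix's threshold: (21−20)/(21−11) = 1/10.
Apex's threshold: (26−10)/(26−7) = 16/19.
1/10 < 16/19, so Apex binds and δ* = 16/19.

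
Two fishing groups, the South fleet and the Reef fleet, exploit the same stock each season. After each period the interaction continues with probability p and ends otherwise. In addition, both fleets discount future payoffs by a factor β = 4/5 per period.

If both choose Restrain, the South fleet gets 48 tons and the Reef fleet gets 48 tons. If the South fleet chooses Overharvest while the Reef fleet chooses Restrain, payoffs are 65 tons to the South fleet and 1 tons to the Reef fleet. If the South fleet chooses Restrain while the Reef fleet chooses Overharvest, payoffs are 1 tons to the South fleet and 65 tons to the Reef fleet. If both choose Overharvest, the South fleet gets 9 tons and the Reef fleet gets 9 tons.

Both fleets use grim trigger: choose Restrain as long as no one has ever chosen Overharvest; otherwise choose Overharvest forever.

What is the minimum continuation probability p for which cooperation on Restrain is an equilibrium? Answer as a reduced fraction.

85/224

Expected continuation weight on next period's payoff is β·p = 4/5·p, which plays the role of the discount factor.
Cooperation requires 4/5·p ≥ (65−48)/(65−9) = 17/56, hence p ≥ 85/224.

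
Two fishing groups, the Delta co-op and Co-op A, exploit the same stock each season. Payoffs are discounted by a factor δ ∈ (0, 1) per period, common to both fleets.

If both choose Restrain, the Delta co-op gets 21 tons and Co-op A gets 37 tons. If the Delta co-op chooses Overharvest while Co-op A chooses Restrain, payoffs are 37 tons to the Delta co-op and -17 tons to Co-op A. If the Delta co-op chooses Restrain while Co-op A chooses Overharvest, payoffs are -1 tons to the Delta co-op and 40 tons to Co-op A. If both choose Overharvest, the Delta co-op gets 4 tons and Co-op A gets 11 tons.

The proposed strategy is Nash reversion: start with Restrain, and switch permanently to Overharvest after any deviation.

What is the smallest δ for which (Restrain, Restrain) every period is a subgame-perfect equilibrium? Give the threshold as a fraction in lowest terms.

16/33

For the Delta co-op: deviation gain 37−21 = 16, per-period punishment loss 21−4 = 17. IC gives δ ≥ 16/33.
For Co-op A: gain 3, loss 26 per period, so δ ≥ 3/29.
The tighter constraint is the Delta co-op's, so cooperation needs δ ≥ 16/33.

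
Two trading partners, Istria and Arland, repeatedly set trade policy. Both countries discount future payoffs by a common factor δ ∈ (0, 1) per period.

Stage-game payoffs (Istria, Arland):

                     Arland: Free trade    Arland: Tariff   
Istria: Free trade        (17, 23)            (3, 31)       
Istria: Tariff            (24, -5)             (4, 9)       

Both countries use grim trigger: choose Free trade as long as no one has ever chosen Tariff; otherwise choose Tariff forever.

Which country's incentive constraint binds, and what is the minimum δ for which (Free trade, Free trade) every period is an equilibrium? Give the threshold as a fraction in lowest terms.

Istria: cooperation gives 17 each period; deviation gives 24 once then 4 forever.
  17/(1−δ) ≥ 24 + 4δ/(1−δ) ⇒ δ ≥ 7/20.
Arland: cooperation gives 23 each period; deviation gives 31 once then 9 forever.
  δ ≥ 8/22 = 4/11.
Both must hold, so the binding constraint is Arland's: δ ≥ 4/11.

Arland; δ ≥ 4/11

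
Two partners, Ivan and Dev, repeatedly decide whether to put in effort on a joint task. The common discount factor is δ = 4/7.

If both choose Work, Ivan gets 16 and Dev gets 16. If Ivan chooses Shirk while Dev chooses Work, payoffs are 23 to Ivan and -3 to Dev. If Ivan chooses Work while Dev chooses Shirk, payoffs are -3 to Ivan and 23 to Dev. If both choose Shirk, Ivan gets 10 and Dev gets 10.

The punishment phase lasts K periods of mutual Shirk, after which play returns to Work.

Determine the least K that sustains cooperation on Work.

4

IC: δ(1−δ^K)/(1−δ) ≥ (23−16)/(16−10) = 7/6.
With δ = 4/7: need 1 − δ^K ≥ 7/6·(1−4/7)/(4/7), i.e. δ^K ≤ 0.1250.
Since (4/7)^3 = 0.1866 and (4/7)^4 = 0.1066, the smallest such K is 4.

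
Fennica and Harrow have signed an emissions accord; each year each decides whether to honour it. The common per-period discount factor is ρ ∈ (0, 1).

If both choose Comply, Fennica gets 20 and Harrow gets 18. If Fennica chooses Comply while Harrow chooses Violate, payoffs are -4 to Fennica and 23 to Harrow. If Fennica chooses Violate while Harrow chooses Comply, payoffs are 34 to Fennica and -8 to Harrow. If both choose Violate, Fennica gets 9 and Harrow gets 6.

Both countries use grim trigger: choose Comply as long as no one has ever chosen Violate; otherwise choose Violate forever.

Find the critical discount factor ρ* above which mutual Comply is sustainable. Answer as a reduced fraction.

14/25

For Fennica: deviation gain 34−20 = 14, per-period punishment loss 20−9 = 11. IC gives ρ ≥ 14/25.
For Harrow: gain 5, loss 12 per period, so ρ ≥ 5/17.
The tighter constraint is Fennica's, so cooperation needs ρ ≥ 14/25.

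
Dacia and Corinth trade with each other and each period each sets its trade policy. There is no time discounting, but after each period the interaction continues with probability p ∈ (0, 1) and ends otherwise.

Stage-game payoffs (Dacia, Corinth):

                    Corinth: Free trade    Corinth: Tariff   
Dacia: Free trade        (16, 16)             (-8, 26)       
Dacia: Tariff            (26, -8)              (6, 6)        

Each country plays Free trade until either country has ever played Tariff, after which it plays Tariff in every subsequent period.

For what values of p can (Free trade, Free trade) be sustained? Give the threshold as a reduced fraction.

Expected cooperation value is 16 + p·16 + p²·16 + … = 16/(1−p); deviation gives 26 + p·6/(1−p).
16 ≥ 26(1−p) + 6p ⇒ 20p ≥ 10 ⇒ p ≥ 10/20 = 1/2.

1/2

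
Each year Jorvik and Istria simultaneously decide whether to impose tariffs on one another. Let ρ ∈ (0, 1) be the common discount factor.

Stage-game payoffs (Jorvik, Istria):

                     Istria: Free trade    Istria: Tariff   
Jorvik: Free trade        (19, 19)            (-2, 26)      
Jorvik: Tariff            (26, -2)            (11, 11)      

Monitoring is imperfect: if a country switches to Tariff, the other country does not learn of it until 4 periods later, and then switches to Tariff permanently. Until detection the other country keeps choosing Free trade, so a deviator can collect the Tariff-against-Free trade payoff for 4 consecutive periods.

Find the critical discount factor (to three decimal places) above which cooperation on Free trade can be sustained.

0.827

A deviator earns 26 for 4 periods, then 11 forever; cooperating earns 19 forever. Multiplying the IC by (1−ρ):
19 ≥ 26(1−ρ^4) + 11ρ^4, so 15·ρ^4 ≥ 7 and ρ^4 ≥ 7/15.
ρ ≥ (7/15)^(1/4) ≈ 0.827.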